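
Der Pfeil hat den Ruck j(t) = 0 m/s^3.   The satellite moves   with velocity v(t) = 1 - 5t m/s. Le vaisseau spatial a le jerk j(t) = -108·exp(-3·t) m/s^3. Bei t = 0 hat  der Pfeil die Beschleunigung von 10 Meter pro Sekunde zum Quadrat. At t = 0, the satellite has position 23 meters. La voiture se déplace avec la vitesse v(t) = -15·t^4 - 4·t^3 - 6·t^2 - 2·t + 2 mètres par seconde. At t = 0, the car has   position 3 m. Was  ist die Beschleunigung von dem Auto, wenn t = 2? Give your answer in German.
Ausgehend von der Geschwindigkeit v(t) = -15·t^4 - 4·t^3 - 6·t^2 - 2·t + 2, nehmen wir 1 Ableitung. Durch Ableiten von der Geschwindigkeit erhalten wir die Beschleunigung: a(t) = -60·t^3 - 12·t^2 - 12·t - 2. Aus der Gleichung für die Beschleunigung a(t) = -60·t^3 - 12·t^2 - 12·t - 2, setzen wir t = 2 ein und erhalten a = -554.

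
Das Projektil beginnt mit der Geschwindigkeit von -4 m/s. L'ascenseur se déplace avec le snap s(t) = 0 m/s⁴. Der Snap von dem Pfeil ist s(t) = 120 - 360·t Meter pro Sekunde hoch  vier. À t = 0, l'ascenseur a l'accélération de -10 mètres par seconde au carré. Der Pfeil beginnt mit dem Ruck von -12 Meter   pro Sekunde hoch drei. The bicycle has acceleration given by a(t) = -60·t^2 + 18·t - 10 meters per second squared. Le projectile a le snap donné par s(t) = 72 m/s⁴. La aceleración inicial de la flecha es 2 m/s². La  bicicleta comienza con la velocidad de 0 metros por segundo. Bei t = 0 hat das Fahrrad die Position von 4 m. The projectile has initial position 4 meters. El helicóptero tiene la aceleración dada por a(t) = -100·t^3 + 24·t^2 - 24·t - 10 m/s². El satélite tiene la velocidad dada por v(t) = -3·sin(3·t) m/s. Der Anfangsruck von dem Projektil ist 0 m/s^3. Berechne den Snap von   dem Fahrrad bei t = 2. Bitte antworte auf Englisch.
To solve this, we need to take 2 derivatives of our acceleration equation a(t) = -60·t^2 + 18·t - 10. The derivative of acceleration gives jerk: j(t) = 18 - 120·t. Differentiating jerk, we get snap: s(t) = -120. From the given snap equation s(t) = -120, we substitute t = 2 to get s = -120.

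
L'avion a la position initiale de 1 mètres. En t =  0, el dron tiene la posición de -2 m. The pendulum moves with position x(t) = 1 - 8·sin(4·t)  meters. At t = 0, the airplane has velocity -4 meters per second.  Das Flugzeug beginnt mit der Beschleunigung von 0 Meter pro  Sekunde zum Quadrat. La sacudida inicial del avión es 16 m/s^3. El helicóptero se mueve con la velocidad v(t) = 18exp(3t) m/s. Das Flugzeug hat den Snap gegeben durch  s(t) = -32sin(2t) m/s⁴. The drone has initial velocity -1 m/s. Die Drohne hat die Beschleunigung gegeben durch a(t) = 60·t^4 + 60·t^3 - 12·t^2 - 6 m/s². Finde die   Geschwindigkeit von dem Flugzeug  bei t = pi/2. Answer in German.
Ausgehend von dem Snap s(t) = -32·sin(2·t), nehmen wir 3 Stammfunktionen. Das Integral von dem Snap ist der Ruck. Mit j(0) = 16 erhalten wir j(t) = 16·cos(2·t). Das Integral von dem Ruck, mit a(0) = 0, ergibt die Beschleunigung: a(t) = 8·sin(2·t). Mit ∫a(t)dt und Anwendung von v(0) = -4, finden wir v(t) = -4·cos(2·t). Aus der Gleichung für die Geschwindigkeit v(t) = -4·cos(2·t), setzen wir t = pi/2 ein und erhalten v = 4.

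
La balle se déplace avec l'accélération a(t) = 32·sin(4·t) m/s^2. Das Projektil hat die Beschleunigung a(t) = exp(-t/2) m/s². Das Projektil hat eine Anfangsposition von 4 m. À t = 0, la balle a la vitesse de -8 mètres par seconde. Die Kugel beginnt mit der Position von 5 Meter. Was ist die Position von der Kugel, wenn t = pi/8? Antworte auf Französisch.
Nous devons trouver la primitive de notre équation de l'accélération a(t) = 32·sin(4·t) 2 fois. La primitive de l'accélération est la vitesse. En utilisant v(0) = -8, nous obtenons v(t) = -8·cos(4·t). En prenant ∫v(t)dt et en appliquant x(0) = 5, nous trouvons x(t) = 5 - 2·sin(4·t). De l'équation de la position x(t) = 5 - 2·sin(4·t), nous substituons t = pi/8 pour obtenir x = 3.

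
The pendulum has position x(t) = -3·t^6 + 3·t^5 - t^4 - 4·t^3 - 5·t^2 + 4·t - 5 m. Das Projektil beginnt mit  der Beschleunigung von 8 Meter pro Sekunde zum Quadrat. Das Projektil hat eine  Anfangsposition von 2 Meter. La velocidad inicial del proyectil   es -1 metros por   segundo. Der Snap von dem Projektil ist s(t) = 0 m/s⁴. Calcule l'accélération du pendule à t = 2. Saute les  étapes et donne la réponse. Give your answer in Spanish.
a(2) = -1066.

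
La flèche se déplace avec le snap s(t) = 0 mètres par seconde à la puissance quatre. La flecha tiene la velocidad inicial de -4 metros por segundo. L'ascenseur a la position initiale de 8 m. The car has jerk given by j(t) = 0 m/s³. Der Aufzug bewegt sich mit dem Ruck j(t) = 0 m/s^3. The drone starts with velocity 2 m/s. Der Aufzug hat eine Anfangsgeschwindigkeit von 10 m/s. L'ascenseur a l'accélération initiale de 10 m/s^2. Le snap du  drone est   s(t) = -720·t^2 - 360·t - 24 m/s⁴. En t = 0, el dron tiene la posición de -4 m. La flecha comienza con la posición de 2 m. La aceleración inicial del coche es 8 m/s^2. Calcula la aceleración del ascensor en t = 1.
Necesitamos integrar nuestra ecuación de la sacudida j(t) = 0 1 vez. La antiderivada de la sacudida es la aceleración. Usando a(0) = 10, obtenemos a(t) = 10. Tenemos la aceleración a(t) = 10. Sustituyendo t = 1: a(1) = 10.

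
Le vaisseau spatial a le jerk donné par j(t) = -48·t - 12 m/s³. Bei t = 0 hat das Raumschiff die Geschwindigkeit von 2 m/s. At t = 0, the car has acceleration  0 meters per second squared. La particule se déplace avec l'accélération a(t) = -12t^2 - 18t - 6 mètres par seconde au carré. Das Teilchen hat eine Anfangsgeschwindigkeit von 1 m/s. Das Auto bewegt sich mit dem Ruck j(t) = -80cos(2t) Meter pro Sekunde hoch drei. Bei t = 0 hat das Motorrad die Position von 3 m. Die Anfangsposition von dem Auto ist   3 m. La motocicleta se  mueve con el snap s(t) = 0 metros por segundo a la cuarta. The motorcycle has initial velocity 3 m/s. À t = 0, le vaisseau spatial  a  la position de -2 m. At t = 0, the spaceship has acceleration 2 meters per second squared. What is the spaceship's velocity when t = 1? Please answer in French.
Nous devons intégrer notre équation du jerk j(t) = -48·t - 12 2 fois. En prenant ∫j(t)dt et en appliquant a(0) = 2, nous trouvons a(t) = -24·t^2 - 12·t + 2. La primitive de l'accélération est la vitesse. En utilisant v(0) = 2, nous obtenons v(t) = -8·t^3 - 6·t^2 + 2·t + 2. En utilisant v(t) = -8·t^3 - 6·t^2 + 2·t + 2 et en substituant t = 1, nous trouvons v = -10.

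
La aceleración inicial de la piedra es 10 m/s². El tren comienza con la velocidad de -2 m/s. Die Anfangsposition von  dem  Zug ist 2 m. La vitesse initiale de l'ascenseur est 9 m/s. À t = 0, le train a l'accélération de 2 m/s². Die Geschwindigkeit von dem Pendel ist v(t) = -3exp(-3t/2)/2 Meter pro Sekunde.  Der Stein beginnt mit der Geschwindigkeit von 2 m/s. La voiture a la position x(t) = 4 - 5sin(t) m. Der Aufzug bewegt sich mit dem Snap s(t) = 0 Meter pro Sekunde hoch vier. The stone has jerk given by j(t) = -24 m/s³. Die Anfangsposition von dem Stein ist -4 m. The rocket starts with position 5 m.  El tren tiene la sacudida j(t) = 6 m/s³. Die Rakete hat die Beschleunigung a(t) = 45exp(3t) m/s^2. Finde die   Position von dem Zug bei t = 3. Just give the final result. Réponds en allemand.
Bei t = 3, x = 32.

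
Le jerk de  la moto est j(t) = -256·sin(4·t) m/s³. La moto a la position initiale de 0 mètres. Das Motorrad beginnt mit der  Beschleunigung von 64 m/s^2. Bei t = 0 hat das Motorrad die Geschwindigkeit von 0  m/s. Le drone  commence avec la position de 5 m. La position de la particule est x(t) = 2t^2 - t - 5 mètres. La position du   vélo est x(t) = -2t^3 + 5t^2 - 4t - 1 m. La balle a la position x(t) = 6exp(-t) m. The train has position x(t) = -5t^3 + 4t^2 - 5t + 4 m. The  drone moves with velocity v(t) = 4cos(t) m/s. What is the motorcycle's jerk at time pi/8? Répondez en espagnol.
Tenemos la sacudida j(t) = -256·sin(4·t). Sustituyendo t = pi/8: j(pi/8) = -256.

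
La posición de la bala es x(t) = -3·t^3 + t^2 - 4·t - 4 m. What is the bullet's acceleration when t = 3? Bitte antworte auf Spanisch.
Para resolver esto, necesitamos tomar 2 derivadas de nuestra ecuación de la posición x(t) = -3·t^3 + t^2 - 4·t - 4. Tomando d/dt de x(t), encontramos v(t) = -9·t^2 + 2·t - 4. Derivando la velocidad, obtenemos la aceleración: a(t) = 2 - 18·t. Usando a(t) = 2 - 18·t y sustituyendo t = 3, encontramos a = -52.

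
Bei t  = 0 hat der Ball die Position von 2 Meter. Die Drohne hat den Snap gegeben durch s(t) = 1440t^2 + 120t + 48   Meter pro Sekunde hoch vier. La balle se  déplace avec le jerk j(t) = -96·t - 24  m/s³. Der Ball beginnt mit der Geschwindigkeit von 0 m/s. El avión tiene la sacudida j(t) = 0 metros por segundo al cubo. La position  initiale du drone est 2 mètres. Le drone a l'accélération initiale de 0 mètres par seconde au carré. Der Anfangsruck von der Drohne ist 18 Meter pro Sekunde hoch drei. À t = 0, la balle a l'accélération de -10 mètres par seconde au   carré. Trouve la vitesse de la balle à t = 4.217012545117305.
Nous devons intégrer notre équation du jerk j(t) = -96·t - 24 2 fois. En intégrant le jerk et en utilisant la condition initiale a(0) = -10, nous obtenons a(t) = -48·t^2 - 24·t - 10. L'intégrale de l'accélération, avec v(0) = 0, donne la vitesse: v(t) = 2·t·(-8·t^2 - 6·t - 5). En utilisant v(t) = 2·t·(-8·t^2 - 6·t - 5) et en substituant t = 4.217012545117305, nous trouvons v = -1455.43975252415.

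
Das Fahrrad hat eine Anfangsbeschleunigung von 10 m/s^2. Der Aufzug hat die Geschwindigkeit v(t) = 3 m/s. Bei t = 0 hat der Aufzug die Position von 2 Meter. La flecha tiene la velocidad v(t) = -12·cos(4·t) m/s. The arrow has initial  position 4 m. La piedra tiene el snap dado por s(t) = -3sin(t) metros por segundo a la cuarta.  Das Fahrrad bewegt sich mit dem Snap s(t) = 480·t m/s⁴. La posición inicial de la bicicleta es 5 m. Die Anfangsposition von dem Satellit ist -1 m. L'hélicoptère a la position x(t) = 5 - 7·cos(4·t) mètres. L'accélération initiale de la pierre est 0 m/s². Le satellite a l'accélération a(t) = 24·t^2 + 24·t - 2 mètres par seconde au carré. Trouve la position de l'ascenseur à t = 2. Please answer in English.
We need to integrate our velocity equation v(t) = 3 1 time. Finding the integral of v(t) and using x(0) = 2: x(t) = 3·t + 2. We have position x(t) = 3·t + 2. Substituting t = 2: x(2) = 8.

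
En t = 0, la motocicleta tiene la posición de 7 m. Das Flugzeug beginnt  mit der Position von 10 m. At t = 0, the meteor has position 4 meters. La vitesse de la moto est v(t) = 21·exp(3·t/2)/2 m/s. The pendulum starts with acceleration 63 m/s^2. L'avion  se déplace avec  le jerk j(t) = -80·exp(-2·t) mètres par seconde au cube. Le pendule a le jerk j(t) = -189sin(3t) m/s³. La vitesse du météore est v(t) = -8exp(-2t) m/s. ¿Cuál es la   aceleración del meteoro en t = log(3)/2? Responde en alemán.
Ausgehend von der Geschwindigkeit v(t) = -8·exp(-2·t), nehmen wir 1 Ableitung. Mit d/dt von v(t) finden wir a(t) = 16·exp(-2·t). Wir haben die Beschleunigung a(t) = 16·exp(-2·t). Durch Einsetzen von t = log(3)/2: a(log(3)/2) = 16/3.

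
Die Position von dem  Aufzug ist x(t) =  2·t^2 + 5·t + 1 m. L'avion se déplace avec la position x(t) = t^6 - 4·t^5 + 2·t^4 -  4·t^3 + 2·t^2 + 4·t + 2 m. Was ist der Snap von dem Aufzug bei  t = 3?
Um dies zu lösen, müssen wir 4 Ableitungen unserer Gleichung für die Position x(t) = 2·t^2 + 5·t + 1 nehmen. Durch Ableiten von der Position erhalten wir die Geschwindigkeit: v(t) = 4·t + 5. Durch Ableiten von der Geschwindigkeit erhalten wir die Beschleunigung: a(t) = 4. Durch Ableiten von der Beschleunigung erhalten wir den Ruck: j(t) = 0. Mit d/dt von j(t) finden wir s(t) = 0. Mit s(t) = 0 und Einsetzen von t = 3, finden wir s = 0.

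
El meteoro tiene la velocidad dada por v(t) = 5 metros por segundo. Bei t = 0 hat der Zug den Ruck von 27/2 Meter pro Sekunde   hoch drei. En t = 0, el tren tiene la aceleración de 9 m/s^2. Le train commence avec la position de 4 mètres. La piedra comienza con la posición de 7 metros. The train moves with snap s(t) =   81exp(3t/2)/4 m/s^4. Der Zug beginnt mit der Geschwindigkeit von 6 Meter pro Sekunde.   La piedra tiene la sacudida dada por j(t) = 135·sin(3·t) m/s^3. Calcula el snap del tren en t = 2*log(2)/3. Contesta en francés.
De l'équation du snap s(t) = 81·exp(3·t/2)/4, nous substituons t = 2*log(2)/3 pour obtenir s = 81/2.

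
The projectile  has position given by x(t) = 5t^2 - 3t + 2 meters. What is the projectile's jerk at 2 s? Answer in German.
Ausgehend von der Position x(t) = 5·t^2 - 3·t + 2, nehmen wir 3 Ableitungen. Die Ableitung von der Position ergibt die Geschwindigkeit: v(t) = 10·t - 3. Die Ableitung von der Geschwindigkeit ergibt die Beschleunigung: a(t) = 10. Durch Ableiten von der Beschleunigung erhalten wir den Ruck: j(t) = 0. Wir haben den Ruck j(t) = 0. Durch Einsetzen von t = 2: j(2) = 0.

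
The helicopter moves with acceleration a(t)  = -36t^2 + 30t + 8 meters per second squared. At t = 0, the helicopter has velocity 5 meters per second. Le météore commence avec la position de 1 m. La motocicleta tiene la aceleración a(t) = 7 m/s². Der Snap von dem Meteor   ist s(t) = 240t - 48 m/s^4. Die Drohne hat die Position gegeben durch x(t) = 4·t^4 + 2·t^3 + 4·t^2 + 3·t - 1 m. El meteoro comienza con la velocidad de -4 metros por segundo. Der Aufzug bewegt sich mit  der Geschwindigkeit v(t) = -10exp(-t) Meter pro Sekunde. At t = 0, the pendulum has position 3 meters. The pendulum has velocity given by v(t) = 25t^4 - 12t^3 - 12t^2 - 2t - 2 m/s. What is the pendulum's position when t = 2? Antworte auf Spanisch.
Para resolver esto, necesitamos tomar 1 integral de nuestra ecuación de la velocidad v(t) = 25·t^4 - 12·t^3 - 12·t^2 - 2·t - 2. Integrando la velocidad y usando la condición inicial x(0) = 3, obtenemos x(t) = 5·t^5 - 3·t^4 - 4·t^3 - t^2 - 2·t + 3. Usando x(t) = 5·t^5 - 3·t^4 - 4·t^3 - t^2 - 2·t + 3 y sustituyendo t = 2, encontramos x = 75.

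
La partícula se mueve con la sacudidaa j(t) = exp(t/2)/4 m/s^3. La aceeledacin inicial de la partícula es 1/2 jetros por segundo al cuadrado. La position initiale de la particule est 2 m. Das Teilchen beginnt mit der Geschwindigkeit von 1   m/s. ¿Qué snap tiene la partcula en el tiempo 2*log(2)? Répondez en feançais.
Pour résoudre ceci, nous devons prendre 1 dérivée de notre équation du jerk j(t) = exp(t/2)/4. En dérivant le jerk, nous obtenons le snap: s(t) = exp(t/2)/8. En utilisant s(t) = exp(t/2)/8 et en substituant t = 2*log(2), nous trouvons s = 1/4.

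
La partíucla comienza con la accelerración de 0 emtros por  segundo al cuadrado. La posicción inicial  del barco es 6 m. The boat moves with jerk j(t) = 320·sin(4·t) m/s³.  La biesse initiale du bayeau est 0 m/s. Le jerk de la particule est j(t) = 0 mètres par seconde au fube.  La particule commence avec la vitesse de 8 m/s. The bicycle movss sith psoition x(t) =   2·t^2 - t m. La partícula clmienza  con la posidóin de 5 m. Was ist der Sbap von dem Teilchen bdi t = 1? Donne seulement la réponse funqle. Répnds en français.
À t = 1, s = 0.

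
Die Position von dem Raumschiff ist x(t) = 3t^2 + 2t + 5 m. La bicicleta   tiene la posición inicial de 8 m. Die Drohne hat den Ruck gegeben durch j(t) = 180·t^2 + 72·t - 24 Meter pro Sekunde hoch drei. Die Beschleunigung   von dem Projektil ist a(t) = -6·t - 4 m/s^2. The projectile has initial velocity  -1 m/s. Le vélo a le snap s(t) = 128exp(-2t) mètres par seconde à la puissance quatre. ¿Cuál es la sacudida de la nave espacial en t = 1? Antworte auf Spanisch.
Para resolver esto, necesitamos tomar 3 derivadas de nuestra ecuación de la posición x(t) = 3·t^2 + 2·t + 5. Tomando d/dt de x(t), encontramos v(t) = 6·t + 2. La derivada de la velocidad da la aceleración: a(t) = 6. Tomando d/dt de a(t), encontramos j(t) = 0. Tenemos la sacudida j(t) = 0. Sustituyendo t = 1: j(1) = 0.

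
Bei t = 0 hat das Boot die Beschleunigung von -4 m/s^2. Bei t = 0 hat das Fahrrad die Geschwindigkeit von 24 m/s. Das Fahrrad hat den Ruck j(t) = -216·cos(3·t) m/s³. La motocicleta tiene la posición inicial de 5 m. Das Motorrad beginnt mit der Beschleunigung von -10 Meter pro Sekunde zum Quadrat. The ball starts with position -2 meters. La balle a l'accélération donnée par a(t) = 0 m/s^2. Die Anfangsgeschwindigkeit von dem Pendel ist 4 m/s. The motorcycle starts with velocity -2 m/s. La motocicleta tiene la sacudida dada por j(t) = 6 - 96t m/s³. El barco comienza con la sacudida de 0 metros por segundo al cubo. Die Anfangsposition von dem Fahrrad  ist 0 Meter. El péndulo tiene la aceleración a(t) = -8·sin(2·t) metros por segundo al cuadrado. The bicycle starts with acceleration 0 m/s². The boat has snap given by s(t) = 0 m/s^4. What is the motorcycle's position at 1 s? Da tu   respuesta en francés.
Pour résoudre ceci, nous devons prendre 3 primitives de notre équation du jerk j(t) = 6 - 96·t. L'intégrale du jerk est l'accélération. En utilisant a(0) = -10, nous obtenons a(t) = -48·t^2 + 6·t - 10. En prenant ∫a(t)dt et en appliquant v(0) = -2, nous trouvons v(t) = -16·t^3 + 3·t^2 - 10·t - 2. En prenant ∫v(t)dt et en appliquant x(0) = 5, nous trouvons x(t) = -4·t^4 + t^3 - 5·t^2 - 2·t + 5. Nous avons la position x(t) = -4·t^4 + t^3 - 5·t^2 - 2·t + 5. En substituant t = 1: x(1) = -5.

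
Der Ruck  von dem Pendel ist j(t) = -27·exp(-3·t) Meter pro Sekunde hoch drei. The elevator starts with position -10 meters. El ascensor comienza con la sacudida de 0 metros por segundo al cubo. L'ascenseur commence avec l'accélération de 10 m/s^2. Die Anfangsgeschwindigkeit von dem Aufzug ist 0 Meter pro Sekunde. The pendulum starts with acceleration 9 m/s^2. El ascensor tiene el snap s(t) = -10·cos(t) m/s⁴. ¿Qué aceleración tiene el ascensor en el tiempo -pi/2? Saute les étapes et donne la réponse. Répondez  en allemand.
Die Antwort ist 0.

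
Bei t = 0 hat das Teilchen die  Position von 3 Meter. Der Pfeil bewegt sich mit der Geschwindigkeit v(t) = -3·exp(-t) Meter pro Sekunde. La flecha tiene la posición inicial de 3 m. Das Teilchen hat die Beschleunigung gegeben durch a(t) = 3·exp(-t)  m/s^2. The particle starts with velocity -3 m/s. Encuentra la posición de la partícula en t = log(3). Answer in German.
Um dies zu lösen, müssen wir 2 Stammfunktionen unserer Gleichung für die Beschleunigung a(t) = 3·exp(-t) finden. Mit ∫a(t)dt und Anwendung von v(0) = -3, finden wir v(t) = -3·exp(-t). Mit ∫v(t)dt und Anwendung von x(0) = 3, finden wir x(t) = 3·exp(-t). Mit x(t) = 3·exp(-t) und Einsetzen von t = log(3), finden wir x = 1.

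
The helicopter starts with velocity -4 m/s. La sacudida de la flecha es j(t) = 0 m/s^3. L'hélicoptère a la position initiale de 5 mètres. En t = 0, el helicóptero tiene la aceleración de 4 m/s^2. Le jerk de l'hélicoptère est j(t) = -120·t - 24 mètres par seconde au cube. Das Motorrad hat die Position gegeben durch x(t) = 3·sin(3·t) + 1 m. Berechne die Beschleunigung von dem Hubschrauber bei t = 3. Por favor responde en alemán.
Um dies zu lösen, müssen wir 1 Integral unserer Gleichung für den Ruck j(t) = -120·t - 24 finden. Durch Integration von dem Ruck und Verwendung der Anfangsbedingung a(0) = 4, erhalten wir a(t) = -60·t^2 - 24·t + 4. Wir haben die Beschleunigung a(t) = -60·t^2 - 24·t + 4. Durch Einsetzen von t = 3: a(3) = -608.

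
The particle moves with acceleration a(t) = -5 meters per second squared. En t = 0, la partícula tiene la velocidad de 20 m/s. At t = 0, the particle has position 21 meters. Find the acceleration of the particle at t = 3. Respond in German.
Mit a(t) = -5 und Einsetzen von t = 3, finden wir a = -5.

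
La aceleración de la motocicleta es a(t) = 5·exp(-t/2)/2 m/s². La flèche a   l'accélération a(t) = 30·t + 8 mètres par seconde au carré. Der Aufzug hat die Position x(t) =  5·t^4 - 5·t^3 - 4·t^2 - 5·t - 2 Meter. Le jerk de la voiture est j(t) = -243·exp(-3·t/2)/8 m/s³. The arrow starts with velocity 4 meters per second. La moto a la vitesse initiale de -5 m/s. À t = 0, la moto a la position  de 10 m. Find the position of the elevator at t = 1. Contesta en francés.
En utilisant x(t) = 5·t^4 - 5·t^3 - 4·t^2 - 5·t - 2 et en substituant t = 1, nous trouvons x = -11.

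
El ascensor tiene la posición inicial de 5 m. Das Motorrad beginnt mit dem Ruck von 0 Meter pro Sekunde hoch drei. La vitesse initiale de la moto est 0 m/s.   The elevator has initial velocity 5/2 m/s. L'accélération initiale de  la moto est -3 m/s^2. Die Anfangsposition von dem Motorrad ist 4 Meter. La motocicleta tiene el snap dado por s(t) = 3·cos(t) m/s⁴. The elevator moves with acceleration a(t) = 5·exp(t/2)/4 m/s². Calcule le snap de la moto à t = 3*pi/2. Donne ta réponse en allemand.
Mit s(t) = 3·cos(t) und Einsetzen von t = 3*pi/2, finden wir s = 0.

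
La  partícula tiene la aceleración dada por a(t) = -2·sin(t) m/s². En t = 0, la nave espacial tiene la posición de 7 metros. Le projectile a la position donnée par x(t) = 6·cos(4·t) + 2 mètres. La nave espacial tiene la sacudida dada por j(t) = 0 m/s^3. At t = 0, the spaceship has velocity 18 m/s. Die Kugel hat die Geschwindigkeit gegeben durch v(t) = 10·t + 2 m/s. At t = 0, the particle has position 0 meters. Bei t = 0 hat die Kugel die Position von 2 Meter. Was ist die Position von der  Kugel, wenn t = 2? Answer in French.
En partant de la vitesse v(t) = 10·t + 2, nous prenons 1 primitive. La primitive de la vitesse est la position. En utilisant x(0) = 2, nous obtenons x(t) = 5·t^2 + 2·t + 2. De l'équation de la position x(t) = 5·t^2 + 2·t + 2, nous substituons t = 2 pour obtenir x = 26.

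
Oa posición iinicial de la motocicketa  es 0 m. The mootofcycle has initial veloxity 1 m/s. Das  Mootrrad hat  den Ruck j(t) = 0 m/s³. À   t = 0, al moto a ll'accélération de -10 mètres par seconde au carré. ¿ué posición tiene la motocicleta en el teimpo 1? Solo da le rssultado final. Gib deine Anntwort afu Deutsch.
x(1) = -4.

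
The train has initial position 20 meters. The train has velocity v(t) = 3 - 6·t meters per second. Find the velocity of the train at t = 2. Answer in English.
From the given velocity equation v(t) = 3 - 6·t, we substitute t = 2 to get v = -9.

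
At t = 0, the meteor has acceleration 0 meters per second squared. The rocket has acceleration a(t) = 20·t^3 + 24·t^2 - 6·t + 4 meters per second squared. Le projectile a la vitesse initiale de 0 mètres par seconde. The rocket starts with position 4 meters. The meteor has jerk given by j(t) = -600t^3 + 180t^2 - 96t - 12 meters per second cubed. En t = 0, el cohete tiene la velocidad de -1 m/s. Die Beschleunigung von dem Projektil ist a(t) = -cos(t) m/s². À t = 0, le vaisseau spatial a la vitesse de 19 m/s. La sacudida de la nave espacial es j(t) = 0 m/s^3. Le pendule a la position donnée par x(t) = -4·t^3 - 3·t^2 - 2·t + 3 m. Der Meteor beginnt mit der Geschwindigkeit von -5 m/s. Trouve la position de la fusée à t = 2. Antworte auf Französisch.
Nous devons intégrer notre équation de l'accélération a(t) = 20·t^3 + 24·t^2 - 6·t + 4 2 fois. En intégrant l'accélération et en utilisant la condition initiale v(0) = -1, nous obtenons v(t) = 5·t^4 + 8·t^3 - 3·t^2 + 4·t - 1. En prenant ∫v(t)dt et en appliquant x(0) = 4, nous trouvons x(t) = t^5 + 2·t^4 - t^3 + 2·t^2 - t + 4. En utilisant x(t) = t^5 + 2·t^4 - t^3 + 2·t^2 - t + 4 et en substituant t = 2, nous trouvons x = 66.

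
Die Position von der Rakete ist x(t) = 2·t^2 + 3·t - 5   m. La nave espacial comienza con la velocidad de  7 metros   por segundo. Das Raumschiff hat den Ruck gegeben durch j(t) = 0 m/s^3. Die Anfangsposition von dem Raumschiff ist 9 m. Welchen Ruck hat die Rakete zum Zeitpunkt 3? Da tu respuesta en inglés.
We must differentiate our position equation x(t) = 2·t^2 + 3·t - 5 3 times. The derivative of position gives velocity: v(t) = 4·t + 3. Differentiating velocity, we get acceleration: a(t) = 4. Taking d/dt of a(t), we find j(t) = 0. Using j(t) = 0 and substituting t = 3, we find j = 0.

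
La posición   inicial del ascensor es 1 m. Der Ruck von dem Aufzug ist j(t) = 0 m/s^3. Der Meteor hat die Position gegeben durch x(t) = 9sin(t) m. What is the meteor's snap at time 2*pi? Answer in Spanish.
Para resolver esto, necesitamos tomar 4 derivadas de nuestra ecuación de la posición x(t) = 9·sin(t). Derivando la posición, obtenemos la velocidad: v(t) = 9·cos(t). Derivando la velocidad, obtenemos la aceleración: a(t) = -9·sin(t). Derivando la aceleración, obtenemos la sacudida: j(t) = -9·cos(t). La derivada de la sacudida da el snap: s(t) = 9·sin(t). De la ecuación del snap s(t) = 9·sin(t), sustituimos t = 2*pi para obtener s = 0.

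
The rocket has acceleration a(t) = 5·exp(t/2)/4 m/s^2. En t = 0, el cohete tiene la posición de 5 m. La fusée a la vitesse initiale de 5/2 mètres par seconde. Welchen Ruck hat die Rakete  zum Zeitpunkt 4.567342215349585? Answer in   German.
Wir müssen unsere Gleichung für die Beschleunigung a(t) = 5·exp(t/2)/4 1-mal ableiten. Mit d/dt von a(t) finden wir j(t) = 5·exp(t/2)/8. Mit j(t) = 5·exp(t/2)/8 und Einsetzen von t = 4.567342215349585, finden wir j = 6.13289851063843.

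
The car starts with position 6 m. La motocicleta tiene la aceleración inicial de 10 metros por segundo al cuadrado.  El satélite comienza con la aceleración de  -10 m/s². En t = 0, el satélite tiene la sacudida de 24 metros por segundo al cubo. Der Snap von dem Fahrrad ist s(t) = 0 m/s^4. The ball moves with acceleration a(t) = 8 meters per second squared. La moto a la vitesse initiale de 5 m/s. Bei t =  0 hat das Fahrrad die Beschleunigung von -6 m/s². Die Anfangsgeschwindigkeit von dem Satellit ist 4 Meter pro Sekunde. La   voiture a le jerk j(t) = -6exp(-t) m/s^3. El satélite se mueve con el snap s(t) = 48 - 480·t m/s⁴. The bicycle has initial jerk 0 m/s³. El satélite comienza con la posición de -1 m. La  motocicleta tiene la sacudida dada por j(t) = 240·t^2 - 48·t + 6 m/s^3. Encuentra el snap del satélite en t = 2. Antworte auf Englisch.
From the given snap equation s(t) = 48 - 480·t, we substitute t = 2 to get s = -912.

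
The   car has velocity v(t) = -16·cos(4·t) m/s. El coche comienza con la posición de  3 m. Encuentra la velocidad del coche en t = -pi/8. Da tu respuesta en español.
Tenemos la velocidad v(t) = -16·cos(4·t). Sustituyendo t = -pi/8: v(-pi/8) = 0.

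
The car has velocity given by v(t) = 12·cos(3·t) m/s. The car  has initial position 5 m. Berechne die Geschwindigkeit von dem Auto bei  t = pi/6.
Mit v(t) = 12·cos(3·t) und Einsetzen von t = pi/6, finden wir v = 0.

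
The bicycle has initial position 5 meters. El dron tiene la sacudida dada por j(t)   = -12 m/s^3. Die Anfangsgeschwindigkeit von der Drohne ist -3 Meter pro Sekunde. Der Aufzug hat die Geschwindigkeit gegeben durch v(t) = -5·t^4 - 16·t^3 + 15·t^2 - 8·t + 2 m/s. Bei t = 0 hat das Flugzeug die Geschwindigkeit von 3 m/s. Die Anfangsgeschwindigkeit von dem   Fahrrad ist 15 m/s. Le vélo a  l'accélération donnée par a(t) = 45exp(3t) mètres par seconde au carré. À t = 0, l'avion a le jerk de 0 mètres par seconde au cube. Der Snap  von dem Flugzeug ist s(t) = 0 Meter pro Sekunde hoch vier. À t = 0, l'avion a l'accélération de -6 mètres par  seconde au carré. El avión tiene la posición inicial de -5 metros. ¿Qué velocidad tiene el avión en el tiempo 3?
Para resolver esto, necesitamos tomar 3 integrales de nuestra ecuación del snap s(t) = 0. La integral del snap, con j(0) = 0, da la sacudida: j(t) = 0. La antiderivada de la sacudida, con a(0) = -6, da la aceleración: a(t) = -6. La antiderivada de la aceleración es la velocidad. Usando v(0) = 3, obtenemos v(t) = 3 - 6·t. Usando v(t) = 3 - 6·t y sustituyendo t = 3, encontramos v = -15.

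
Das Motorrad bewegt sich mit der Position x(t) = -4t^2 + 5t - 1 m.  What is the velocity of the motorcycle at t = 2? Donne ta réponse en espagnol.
Para resolver esto, necesitamos tomar 1 derivada de nuestra ecuación de la posición x(t) = -4·t^2 + 5·t - 1. Derivando la posición, obtenemos la velocidad: v(t) = 5 - 8·t. Tenemos la velocidad v(t) = 5 - 8·t. Sustituyendo t = 2: v(2) = -11.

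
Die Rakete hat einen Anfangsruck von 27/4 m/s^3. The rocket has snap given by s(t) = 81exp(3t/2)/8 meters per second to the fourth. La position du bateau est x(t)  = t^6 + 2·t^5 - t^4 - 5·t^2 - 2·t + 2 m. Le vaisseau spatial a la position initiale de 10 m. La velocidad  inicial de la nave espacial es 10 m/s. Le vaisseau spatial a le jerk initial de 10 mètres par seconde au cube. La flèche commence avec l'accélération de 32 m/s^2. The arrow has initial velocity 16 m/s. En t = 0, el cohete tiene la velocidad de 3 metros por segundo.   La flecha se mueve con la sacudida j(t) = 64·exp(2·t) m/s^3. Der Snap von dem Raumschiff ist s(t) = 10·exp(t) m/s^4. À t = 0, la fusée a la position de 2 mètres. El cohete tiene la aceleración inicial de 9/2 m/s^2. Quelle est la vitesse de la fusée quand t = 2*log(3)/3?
Nous devons trouver la primitive de notre équation du snap s(t) = 81·exp(3·t/2)/8 3 fois. En intégrant le snap et en utilisant la condition initiale j(0) = 27/4, nous obtenons j(t) = 27·exp(3·t/2)/4. La primitive du jerk, avec a(0) = 9/2, donne l'accélération: a(t) = 9·exp(3·t/2)/2. En intégrant l'accélération et en utilisant la condition initiale v(0) = 3, nous obtenons v(t) = 3·exp(3·t/2). De l'équation de la vitesse v(t) = 3·exp(3·t/2), nous substituons t = 2*log(3)/3 pour obtenir v = 9.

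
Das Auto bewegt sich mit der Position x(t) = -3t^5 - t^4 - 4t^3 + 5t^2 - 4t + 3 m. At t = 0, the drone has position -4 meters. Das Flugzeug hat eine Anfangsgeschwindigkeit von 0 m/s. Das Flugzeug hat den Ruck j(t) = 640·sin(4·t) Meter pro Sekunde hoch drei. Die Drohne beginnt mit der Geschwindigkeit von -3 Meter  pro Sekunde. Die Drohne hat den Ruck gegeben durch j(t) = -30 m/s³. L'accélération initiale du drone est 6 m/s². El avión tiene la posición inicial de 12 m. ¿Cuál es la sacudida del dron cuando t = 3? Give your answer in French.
De l'équation du jerk j(t) = -30, nous substituons t = 3 pour obtenir j = -30.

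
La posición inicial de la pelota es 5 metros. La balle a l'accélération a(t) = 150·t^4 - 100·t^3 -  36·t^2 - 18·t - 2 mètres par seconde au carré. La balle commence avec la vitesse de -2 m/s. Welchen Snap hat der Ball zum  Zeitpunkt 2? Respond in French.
Nous devons dériver notre équation de l'accélération a(t) = 150·t^4 - 100·t^3 - 36·t^2 - 18·t - 2 2 fois. La dérivée de l'accélération donne le jerk: j(t) = 600·t^3 - 300·t^2 - 72·t - 18. En prenant d/dt de j(t), nous trouvons s(t) = 1800·t^2 - 600·t - 72. De l'équation du snap s(t) = 1800·t^2 - 600·t - 72, nous substituons t = 2 pour obtenir s = 5928.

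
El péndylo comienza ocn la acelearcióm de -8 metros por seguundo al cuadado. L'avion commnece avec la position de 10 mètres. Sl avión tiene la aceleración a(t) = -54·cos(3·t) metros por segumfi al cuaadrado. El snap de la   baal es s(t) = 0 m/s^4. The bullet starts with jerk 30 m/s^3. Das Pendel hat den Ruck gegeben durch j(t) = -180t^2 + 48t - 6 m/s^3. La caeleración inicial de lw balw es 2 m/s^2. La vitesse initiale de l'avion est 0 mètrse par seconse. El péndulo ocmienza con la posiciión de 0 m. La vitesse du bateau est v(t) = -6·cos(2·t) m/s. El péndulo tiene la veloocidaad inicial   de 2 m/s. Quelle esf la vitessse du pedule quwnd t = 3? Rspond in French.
Nous devons intégrer notre équation du jerk j(t) = -180·t^2 + 48·t - 6 2 fois. La primitive du jerk est l'accélération. En utilisant a(0) = -8, nous obtenons a(t) = -60·t^3 + 24·t^2 - 6·t - 8. La primitive de l'accélération, avec v(0) = 2, donne la vitesse: v(t) = -15·t^4 + 8·t^3 - 3·t^2 - 8·t + 2. Nous avons la vitesse v(t) = -15·t^4 + 8·t^3 - 3·t^2 - 8·t + 2. En substituant t = 3: v(3) = -1048.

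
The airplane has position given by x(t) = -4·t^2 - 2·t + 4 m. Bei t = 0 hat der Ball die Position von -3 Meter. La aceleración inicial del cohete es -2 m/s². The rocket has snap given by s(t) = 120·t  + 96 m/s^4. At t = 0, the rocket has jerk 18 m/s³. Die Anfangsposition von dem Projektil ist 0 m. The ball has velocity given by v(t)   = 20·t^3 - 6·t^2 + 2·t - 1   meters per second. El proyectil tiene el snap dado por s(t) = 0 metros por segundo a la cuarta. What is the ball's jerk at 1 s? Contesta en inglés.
To solve this, we need to take 2 derivatives of our velocity equation v(t) = 20·t^3 - 6·t^2 + 2·t - 1. The derivative of velocity gives acceleration: a(t) = 60·t^2 - 12·t + 2. Differentiating acceleration, we get jerk: j(t) = 120·t - 12. Using j(t) = 120·t - 12 and substituting t = 1, we find j = 108.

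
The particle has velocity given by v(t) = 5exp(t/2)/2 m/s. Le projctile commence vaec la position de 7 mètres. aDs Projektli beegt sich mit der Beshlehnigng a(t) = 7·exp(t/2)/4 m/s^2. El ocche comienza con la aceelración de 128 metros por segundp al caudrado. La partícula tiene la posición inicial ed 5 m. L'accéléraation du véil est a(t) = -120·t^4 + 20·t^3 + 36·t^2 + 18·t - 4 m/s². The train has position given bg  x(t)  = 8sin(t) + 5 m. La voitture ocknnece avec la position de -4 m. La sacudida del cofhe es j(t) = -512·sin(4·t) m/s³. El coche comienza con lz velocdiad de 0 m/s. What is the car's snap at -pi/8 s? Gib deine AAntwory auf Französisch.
Nous devons dériver notre équation du jerk j(t) = -512·sin(4·t) 1 fois. En dérivant le jerk, nous obtenons le snap: s(t) = -2048·cos(4·t). De l'équation du snap s(t) = -2048·cos(4·t), nous substituons t = -pi/8 pour obtenir s = 0.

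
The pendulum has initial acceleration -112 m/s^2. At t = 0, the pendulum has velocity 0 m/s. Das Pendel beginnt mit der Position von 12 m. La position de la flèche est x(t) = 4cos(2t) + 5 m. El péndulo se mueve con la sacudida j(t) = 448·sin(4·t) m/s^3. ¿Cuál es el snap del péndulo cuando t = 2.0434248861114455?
Partiendo de la sacudida j(t) = 448·sin(4·t), tomamos 1 derivada. La derivada de la sacudida da el snap: s(t) = 1792·cos(4·t). Usando s(t) = 1792·cos(4·t) y sustituyendo t = 2.0434248861114455, encontramos s = -563.223411488133.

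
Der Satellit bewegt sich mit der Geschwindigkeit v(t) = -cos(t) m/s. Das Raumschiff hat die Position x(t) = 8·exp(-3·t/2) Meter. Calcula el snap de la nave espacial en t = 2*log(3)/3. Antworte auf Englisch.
To solve this, we need to take 4 derivatives of our position equation x(t) = 8·exp(-3·t/2). The derivative of position gives velocity: v(t) = -12·exp(-3·t/2). Differentiating velocity, we get acceleration: a(t) = 18·exp(-3·t/2). Differentiating acceleration, we get jerk: j(t) = -27·exp(-3·t/2). Differentiating jerk, we get snap: s(t) = 81·exp(-3·t/2)/2. From the given snap equation s(t) = 81·exp(-3·t/2)/2, we substitute t = 2*log(3)/3 to get s = 27/2.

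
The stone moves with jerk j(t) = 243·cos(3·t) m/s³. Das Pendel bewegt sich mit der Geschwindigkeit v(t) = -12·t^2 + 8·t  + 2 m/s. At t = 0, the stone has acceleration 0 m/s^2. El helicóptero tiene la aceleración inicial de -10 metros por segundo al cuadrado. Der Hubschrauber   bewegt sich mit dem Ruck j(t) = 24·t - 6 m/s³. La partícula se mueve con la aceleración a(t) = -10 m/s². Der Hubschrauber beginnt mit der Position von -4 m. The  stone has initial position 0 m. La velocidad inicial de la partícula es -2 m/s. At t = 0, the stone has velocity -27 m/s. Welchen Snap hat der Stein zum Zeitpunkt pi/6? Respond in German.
Wir müssen unsere Gleichung für den Ruck j(t) = 243·cos(3·t) 1-mal ableiten. Mit d/dt von j(t) finden wir s(t) = -729·sin(3·t). Aus der Gleichung für den Snap s(t) = -729·sin(3·t), setzen wir t = pi/6 ein und erhalten s = -729.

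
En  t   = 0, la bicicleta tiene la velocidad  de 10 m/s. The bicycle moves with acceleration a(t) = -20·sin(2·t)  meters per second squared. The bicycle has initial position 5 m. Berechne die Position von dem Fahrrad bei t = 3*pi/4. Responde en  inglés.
Starting from acceleration a(t) = -20·sin(2·t), we take 2 antiderivatives. Finding the integral of a(t) and using v(0) = 10: v(t) = 10·cos(2·t). Integrating velocity and using the initial condition x(0) = 5, we get x(t) = 5·sin(2·t) + 5. From the given position equation x(t) = 5·sin(2·t) + 5, we substitute t = 3*pi/4 to get x = 0.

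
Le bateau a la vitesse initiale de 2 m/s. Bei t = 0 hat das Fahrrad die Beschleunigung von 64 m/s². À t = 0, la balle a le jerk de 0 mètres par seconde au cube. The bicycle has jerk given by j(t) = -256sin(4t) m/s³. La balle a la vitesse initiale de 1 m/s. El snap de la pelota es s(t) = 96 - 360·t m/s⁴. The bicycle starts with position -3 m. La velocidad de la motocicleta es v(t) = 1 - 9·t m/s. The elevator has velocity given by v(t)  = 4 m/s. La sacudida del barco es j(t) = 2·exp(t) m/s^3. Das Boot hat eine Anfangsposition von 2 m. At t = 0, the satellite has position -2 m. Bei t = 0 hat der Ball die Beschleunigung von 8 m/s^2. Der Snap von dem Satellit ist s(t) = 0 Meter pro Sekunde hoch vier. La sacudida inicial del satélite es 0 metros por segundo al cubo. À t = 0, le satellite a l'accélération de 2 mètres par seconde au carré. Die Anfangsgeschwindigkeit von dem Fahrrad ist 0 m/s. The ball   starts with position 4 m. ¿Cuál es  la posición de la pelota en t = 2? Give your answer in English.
To solve this, we need to take 4 antiderivatives of our snap equation s(t) = 96 - 360·t. The antiderivative of snap is jerk. Using j(0) = 0, we get j(t) = 12·t·(8 - 15·t). The antiderivative of jerk, with a(0) = 8, gives acceleration: a(t) = -60·t^3 + 48·t^2 + 8. Integrating acceleration and using the initial condition v(0) = 1, we get v(t) = -15·t^4 + 16·t^3 + 8·t + 1. The integral of velocity, with x(0) = 4, gives position: x(t) = -3·t^5 + 4·t^4 + 4·t^2 + t + 4. From the given position equation x(t) = -3·t^5 + 4·t^4 + 4·t^2 + t + 4, we substitute t = 2 to get x = -10.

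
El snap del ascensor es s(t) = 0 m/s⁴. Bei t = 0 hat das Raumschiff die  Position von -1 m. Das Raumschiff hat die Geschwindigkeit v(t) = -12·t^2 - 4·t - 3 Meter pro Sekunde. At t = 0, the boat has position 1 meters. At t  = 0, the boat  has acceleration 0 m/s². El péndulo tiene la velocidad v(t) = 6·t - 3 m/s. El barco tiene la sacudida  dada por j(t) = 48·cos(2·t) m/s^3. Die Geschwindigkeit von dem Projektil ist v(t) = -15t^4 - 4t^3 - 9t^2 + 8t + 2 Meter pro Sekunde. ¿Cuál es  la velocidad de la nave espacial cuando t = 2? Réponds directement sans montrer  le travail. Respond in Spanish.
La respuesta es -59.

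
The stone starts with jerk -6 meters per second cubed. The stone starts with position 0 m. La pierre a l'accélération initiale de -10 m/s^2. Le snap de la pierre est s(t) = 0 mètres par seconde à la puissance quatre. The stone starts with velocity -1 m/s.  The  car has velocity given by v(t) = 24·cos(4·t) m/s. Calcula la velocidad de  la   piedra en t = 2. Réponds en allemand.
Wir müssen unsere Gleichung für den Snap s(t) = 0 3-mal integrieren. Mit ∫s(t)dt und Anwendung von j(0) = -6, finden wir j(t) = -6. Die Stammfunktion von dem Ruck, mit a(0) = -10, ergibt die Beschleunigung: a(t) = -6·t - 10. Mit ∫a(t)dt und Anwendung von v(0) = -1, finden wir v(t) = -3·t^2 - 10·t - 1. Wir haben die Geschwindigkeit v(t) = -3·t^2 - 10·t - 1. Durch Einsetzen von t = 2: v(2) = -33.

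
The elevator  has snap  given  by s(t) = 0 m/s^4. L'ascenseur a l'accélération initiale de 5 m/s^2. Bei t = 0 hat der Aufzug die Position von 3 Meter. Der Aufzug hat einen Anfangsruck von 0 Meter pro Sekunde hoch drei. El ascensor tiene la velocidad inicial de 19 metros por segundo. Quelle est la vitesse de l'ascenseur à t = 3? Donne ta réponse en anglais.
To find the answer, we compute 3 integrals of s(t) = 0. Integrating snap and using the initial condition j(0) = 0, we get j(t) = 0. The integral of jerk is acceleration. Using a(0) = 5, we get a(t) = 5. Integrating acceleration and using the initial condition v(0) = 19, we get v(t) = 5·t + 19. We have velocity v(t) = 5·t + 19. Substituting t = 3: v(3) = 34.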